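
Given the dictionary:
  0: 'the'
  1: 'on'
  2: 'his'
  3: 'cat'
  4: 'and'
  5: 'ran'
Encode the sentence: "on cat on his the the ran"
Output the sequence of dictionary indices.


Look up each word in the dictionary:
  'on' -> 1
  'cat' -> 3
  'on' -> 1
  'his' -> 2
  'the' -> 0
  'the' -> 0
  'ran' -> 5

Encoded: [1, 3, 1, 2, 0, 0, 5]


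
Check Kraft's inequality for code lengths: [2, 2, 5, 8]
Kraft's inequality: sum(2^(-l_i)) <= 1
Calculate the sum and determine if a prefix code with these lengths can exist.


Sum = 2^(-2) + 2^(-2) + 2^(-5) + 2^(-8)
    = 0.25 + 0.25 + 0.03125 + 0.00390625
    = 137/256 = 0.53515625
Since 0.53515625 <= 1, Kraft's inequality IS satisfied.
A prefix code with these lengths CAN exist.

Kraft sum = 0.53515625. Satisfied.


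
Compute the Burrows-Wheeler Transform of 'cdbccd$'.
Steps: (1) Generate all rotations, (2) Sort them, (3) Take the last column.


Rotations (sorted):
  0: $cdbccd -> last char: d
  1: bccd$cd -> last char: d
  2: ccd$cdb -> last char: b
  3: cd$cdbc -> last char: c
  4: cdbccd$ -> last char: $
  5: d$cdbcc -> last char: c
  6: dbccd$c -> last char: c


BWT = ddbc$cc


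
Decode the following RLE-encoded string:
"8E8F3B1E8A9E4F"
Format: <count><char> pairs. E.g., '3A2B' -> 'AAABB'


Expanding each <count><char> pair:
  8E -> 'EEEEEEEE'
  8F -> 'FFFFFFFF'
  3B -> 'BBB'
  1E -> 'E'
  8A -> 'AAAAAAAA'
  9E -> 'EEEEEEEEE'
  4F -> 'FFFF'

Decoded = EEEEEEEEFFFFFFFFBBBEAAAAAAAAEEEEEEEEEFFFF


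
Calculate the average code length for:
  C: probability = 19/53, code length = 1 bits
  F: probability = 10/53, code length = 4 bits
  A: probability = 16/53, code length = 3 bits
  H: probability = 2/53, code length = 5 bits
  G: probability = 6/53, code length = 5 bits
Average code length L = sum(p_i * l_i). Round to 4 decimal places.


Weighted contributions p_i * l_i:
  C: (19/53) * 1 = 19/53
  F: (10/53) * 4 = 40/53
  A: (16/53) * 3 = 48/53
  H: (2/53) * 5 = 10/53
  G: (6/53) * 5 = 30/53
Sum = (19 + 40 + 48 + 10 + 30)/53 = 147/53

L = 147/53 = 2.7736 bits/symbol


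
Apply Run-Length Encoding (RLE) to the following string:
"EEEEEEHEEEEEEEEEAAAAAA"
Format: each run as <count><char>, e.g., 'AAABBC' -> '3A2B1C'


Scanning runs left to right:
  i=0: run of 'E' x 6 -> '6E'
  i=6: run of 'H' x 1 -> '1H'
  i=7: run of 'E' x 9 -> '9E'
  i=16: run of 'A' x 6 -> '6A'

RLE = 6E1H9E6A


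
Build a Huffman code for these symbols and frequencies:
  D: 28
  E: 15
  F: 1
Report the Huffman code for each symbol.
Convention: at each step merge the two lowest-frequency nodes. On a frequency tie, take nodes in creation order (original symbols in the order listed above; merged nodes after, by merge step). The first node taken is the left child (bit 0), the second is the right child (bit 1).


Huffman tree construction:
Step 1: Merge F(1) + E(15) = 16
Step 2: Merge (F+E)(16) + D(28) = 44
Read each symbol's code off the tree from the root (left child = 0, right child = 1).

Codes:
  D: 1 (length 1)
  E: 01 (length 2)
  F: 00 (length 2)
Average code length: 60/44 = 1.3636 bits/symbol


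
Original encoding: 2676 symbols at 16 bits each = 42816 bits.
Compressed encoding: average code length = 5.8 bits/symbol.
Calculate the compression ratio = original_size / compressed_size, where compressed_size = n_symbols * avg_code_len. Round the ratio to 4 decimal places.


original_size = n_symbols * orig_bits = 2676 * 16 = 42816 bits
compressed_size = n_symbols * avg_code_len = 2676 * 5.8 = 15520.8 bits
ratio = original_size / compressed_size = 42816 / 15520.8 = 2.7586

Compression ratio = 2.7586


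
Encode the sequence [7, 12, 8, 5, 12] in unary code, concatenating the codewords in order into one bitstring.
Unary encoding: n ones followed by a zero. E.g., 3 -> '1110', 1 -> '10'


Encode each number as n ones followed by a terminating 0:
  7 -> 11111110 (8 bits)
  12 -> 1111111111110 (13 bits)
  8 -> 111111110 (9 bits)
  5 -> 111110 (6 bits)
  12 -> 1111111111110 (13 bits)
Total length = 8 + 13 + 9 + 6 + 13 = 49 bits.

Unary([7, 12, 8, 5, 12]) = 1111111011111111111101111111101111101111111111110 (49 bits)


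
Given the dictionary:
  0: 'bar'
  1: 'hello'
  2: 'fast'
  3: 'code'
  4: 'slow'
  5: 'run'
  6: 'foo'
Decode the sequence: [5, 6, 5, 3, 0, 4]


Look up each index in the dictionary:
  5 -> 'run'
  6 -> 'foo'
  5 -> 'run'
  3 -> 'code'
  0 -> 'bar'
  4 -> 'slow'

Decoded: "run foo run code bar slow"


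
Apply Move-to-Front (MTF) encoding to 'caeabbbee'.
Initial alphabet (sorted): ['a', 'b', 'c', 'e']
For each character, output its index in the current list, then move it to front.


MTF encoding:
'c': index 2 in ['a', 'b', 'c', 'e'] -> ['c', 'a', 'b', 'e']
'a': index 1 in ['c', 'a', 'b', 'e'] -> ['a', 'c', 'b', 'e']
'e': index 3 in ['a', 'c', 'b', 'e'] -> ['e', 'a', 'c', 'b']
'a': index 1 in ['e', 'a', 'c', 'b'] -> ['a', 'e', 'c', 'b']
'b': index 3 in ['a', 'e', 'c', 'b'] -> ['b', 'a', 'e', 'c']
'b': index 0 in ['b', 'a', 'e', 'c'] -> ['b', 'a', 'e', 'c']
'b': index 0 in ['b', 'a', 'e', 'c'] -> ['b', 'a', 'e', 'c']
'e': index 2 in ['b', 'a', 'e', 'c'] -> ['e', 'b', 'a', 'c']
'e': index 0 in ['e', 'b', 'a', 'c'] -> ['e', 'b', 'a', 'c']


Output: [2, 1, 3, 1, 3, 0, 0, 2, 0]


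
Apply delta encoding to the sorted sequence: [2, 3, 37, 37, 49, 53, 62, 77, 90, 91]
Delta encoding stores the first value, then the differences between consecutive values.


First value: 2
Deltas:
  3 - 2 = 1
  37 - 3 = 34
  37 - 37 = 0
  49 - 37 = 12
  53 - 49 = 4
  62 - 53 = 9
  77 - 62 = 15
  90 - 77 = 13
  91 - 90 = 1


Delta encoded: [2, 1, 34, 0, 12, 4, 9, 15, 13, 1]


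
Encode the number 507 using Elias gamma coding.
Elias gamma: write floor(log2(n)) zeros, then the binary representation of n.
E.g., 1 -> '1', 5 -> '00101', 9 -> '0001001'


num_bits = floor(log2(507)) + 1 = 9
leading_zeros = num_bits - 1 = 8
binary(507) = 111111011

Elias gamma(507) = '00000000' + '111111011' = 00000000111111011 (17 bits)


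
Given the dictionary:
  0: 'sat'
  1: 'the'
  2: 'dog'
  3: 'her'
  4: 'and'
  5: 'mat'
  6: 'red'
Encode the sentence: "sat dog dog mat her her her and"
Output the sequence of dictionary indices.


Look up each word in the dictionary:
  'sat' -> 0
  'dog' -> 2
  'dog' -> 2
  'mat' -> 5
  'her' -> 3
  'her' -> 3
  'her' -> 3
  'and' -> 4

Encoded: [0, 2, 2, 5, 3, 3, 3, 4]


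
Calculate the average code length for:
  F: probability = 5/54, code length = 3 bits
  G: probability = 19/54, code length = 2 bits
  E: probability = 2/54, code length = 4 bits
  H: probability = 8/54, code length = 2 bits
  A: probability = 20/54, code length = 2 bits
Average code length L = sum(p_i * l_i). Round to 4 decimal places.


Weighted contributions p_i * l_i:
  F: (5/54) * 3 = 15/54
  G: (19/54) * 2 = 38/54
  E: (2/54) * 4 = 8/54
  H: (8/54) * 2 = 16/54
  A: (20/54) * 2 = 40/54
Sum = (15 + 38 + 8 + 16 + 40)/54 = 117/54

L = 117/54 = 2.1667 bits/symbol


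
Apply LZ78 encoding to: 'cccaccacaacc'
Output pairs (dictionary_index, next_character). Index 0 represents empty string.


LZ78 encoding steps:
Dictionary: {0: ''}
Step 1: w='' (idx 0), next='c' -> output (0, 'c'), add 'c' as idx 1
Step 2: w='c' (idx 1), next='c' -> output (1, 'c'), add 'cc' as idx 2
Step 3: w='' (idx 0), next='a' -> output (0, 'a'), add 'a' as idx 3
Step 4: w='cc' (idx 2), next='a' -> output (2, 'a'), add 'cca' as idx 4
Step 5: w='c' (idx 1), next='a' -> output (1, 'a'), add 'ca' as idx 5
Step 6: w='a' (idx 3), next='c' -> output (3, 'c'), add 'ac' as idx 6
Step 7: w='c' (idx 1), end of input -> output (1, '')


Encoded: [(0, 'c'), (1, 'c'), (0, 'a'), (2, 'a'), (1, 'a'), (3, 'c'), (1, '')]


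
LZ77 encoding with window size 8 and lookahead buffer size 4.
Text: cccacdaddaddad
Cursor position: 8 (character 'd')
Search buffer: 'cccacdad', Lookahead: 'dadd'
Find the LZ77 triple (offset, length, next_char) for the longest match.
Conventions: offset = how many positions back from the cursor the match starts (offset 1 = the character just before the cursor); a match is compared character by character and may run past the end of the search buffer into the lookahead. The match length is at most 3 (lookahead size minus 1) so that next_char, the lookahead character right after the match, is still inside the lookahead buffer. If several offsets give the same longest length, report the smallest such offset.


Try each offset into the search buffer:
  offset=1 (pos 7, char 'd'): match length 1
  offset=2 (pos 6, char 'a'): match length 0
  offset=3 (pos 5, char 'd'): match length 3
  offset=4 (pos 4, char 'c'): match length 0
  offset=5 (pos 3, char 'a'): match length 0
  offset=6 (pos 2, char 'c'): match length 0
  offset=7 (pos 1, char 'c'): match length 0
  offset=8 (pos 0, char 'c'): match length 0
Longest match has length 3 at offset 3.
next_char = character at position 8 + 3 = 11 -> 'd'

Best match: offset=3, length=3 (matching 'dad' starting at position 5)
LZ77 triple: (3, 3, 'd')


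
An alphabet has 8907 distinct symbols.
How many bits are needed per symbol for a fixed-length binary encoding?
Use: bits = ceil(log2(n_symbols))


log2(8907) = 13.1207
Bracket: 2^13 = 8192 < 8907 <= 2^14 = 16384
So ceil(log2(8907)) = 14

bits = ceil(log2(8907)) = ceil(13.1207) = 14 bits


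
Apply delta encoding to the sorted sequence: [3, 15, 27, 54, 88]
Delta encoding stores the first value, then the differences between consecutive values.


First value: 3
Deltas:
  15 - 3 = 12
  27 - 15 = 12
  54 - 27 = 27
  88 - 54 = 34


Delta encoded: [3, 12, 12, 27, 34]


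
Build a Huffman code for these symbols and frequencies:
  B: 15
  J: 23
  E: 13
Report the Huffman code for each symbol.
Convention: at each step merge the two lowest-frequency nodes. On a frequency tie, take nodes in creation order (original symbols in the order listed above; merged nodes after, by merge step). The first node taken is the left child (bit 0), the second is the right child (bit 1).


Huffman tree construction:
Step 1: Merge E(13) + B(15) = 28
Step 2: Merge J(23) + (E+B)(28) = 51
Read each symbol's code off the tree from the root (left child = 0, right child = 1).

Codes:
  B: 11 (length 2)
  J: 0 (length 1)
  E: 10 (length 2)
Average code length: 79/51 = 1.5490 bits/symbol


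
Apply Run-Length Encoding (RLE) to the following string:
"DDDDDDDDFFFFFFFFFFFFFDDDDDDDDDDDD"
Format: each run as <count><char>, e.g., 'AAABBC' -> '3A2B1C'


Scanning runs left to right:
  i=0: run of 'D' x 8 -> '8D'
  i=8: run of 'F' x 13 -> '13F'
  i=21: run of 'D' x 12 -> '12D'

RLE = 8D13F12D


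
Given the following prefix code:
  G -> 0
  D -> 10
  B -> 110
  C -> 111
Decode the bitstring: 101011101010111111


Decoding step by step:
Bits 10 -> D
Bits 10 -> D
Bits 111 -> C
Bits 0 -> G
Bits 10 -> D
Bits 10 -> D
Bits 111 -> C
Bits 111 -> C


Decoded message: DDCGDDCC


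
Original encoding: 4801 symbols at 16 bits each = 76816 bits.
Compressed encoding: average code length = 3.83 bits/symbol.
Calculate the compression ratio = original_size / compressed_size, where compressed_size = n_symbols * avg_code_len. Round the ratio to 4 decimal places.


original_size = n_symbols * orig_bits = 4801 * 16 = 76816 bits
compressed_size = n_symbols * avg_code_len = 4801 * 3.83 = 18387.83 bits
ratio = original_size / compressed_size = 76816 / 18387.83 = 4.1775

Compression ratio = 4.1775


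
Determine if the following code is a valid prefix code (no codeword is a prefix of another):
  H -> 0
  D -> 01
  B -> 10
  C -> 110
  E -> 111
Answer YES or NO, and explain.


Checking each pair (does one codeword prefix another?):
  H='0' vs D='01': prefix -- VIOLATION

NO -- this is NOT a valid prefix code. H (0) is a prefix of D (01).


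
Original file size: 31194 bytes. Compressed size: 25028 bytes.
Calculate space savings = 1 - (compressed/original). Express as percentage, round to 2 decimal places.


ratio = compressed/original = 25028/31194 = 0.802334
savings = 1 - ratio = 1 - 0.802334 = 0.197666
as a percentage: 0.197666 * 100 = 19.77%

Space savings = 1 - 25028/31194 = 19.77%


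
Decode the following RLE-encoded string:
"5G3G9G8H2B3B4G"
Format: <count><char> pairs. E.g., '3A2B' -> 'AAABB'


Expanding each <count><char> pair:
  5G -> 'GGGGG'
  3G -> 'GGG'
  9G -> 'GGGGGGGGG'
  8H -> 'HHHHHHHH'
  2B -> 'BB'
  3B -> 'BBB'
  4G -> 'GGGG'

Decoded = GGGGGGGGGGGGGGGGGHHHHHHHHBBBBBGGGG


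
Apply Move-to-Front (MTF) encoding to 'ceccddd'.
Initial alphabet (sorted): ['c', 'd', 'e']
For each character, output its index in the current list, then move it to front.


MTF encoding:
'c': index 0 in ['c', 'd', 'e'] -> ['c', 'd', 'e']
'e': index 2 in ['c', 'd', 'e'] -> ['e', 'c', 'd']
'c': index 1 in ['e', 'c', 'd'] -> ['c', 'e', 'd']
'c': index 0 in ['c', 'e', 'd'] -> ['c', 'e', 'd']
'd': index 2 in ['c', 'e', 'd'] -> ['d', 'c', 'e']
'd': index 0 in ['d', 'c', 'e'] -> ['d', 'c', 'e']
'd': index 0 in ['d', 'c', 'e'] -> ['d', 'c', 'e']


Output: [0, 2, 1, 0, 2, 0, 0]


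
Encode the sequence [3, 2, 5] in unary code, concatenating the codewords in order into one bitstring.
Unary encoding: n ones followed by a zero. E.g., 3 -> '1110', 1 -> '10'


Encode each number as n ones followed by a terminating 0:
  3 -> 1110 (4 bits)
  2 -> 110 (3 bits)
  5 -> 111110 (6 bits)
Total length = 4 + 3 + 6 = 13 bits.

Unary([3, 2, 5]) = 1110110111110 (13 bits)


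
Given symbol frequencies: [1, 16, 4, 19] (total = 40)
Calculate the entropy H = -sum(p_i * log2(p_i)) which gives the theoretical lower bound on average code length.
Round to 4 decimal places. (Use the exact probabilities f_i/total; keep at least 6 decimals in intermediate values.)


Per-symbol terms -p_i * log2(p_i) with p_i = f_i/40:
  p = 1/40 = 0.025000: log2(p) = -5.321928, -p*log2(p) = 0.133048
  p = 16/40 = 0.400000: log2(p) = -1.321928, -p*log2(p) = 0.528771
  p = 4/40 = 0.100000: log2(p) = -3.321928, -p*log2(p) = 0.332193
  p = 19/40 = 0.475000: log2(p) = -1.074001, -p*log2(p) = 0.510150
H = 0.133048 + 0.528771 + 0.332193 + 0.510150 = 1.504162

H = 1.5042 bits/symbol


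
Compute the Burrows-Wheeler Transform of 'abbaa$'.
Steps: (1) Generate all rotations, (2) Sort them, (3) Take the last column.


Rotations (sorted):
  0: $abbaa -> last char: a
  1: a$abba -> last char: a
  2: aa$abb -> last char: b
  3: abbaa$ -> last char: $
  4: baa$ab -> last char: b
  5: bbaa$a -> last char: a


BWT = aab$ba


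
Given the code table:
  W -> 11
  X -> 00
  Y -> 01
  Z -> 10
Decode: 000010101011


Decoding:
00 -> X
00 -> X
10 -> Z
10 -> Z
10 -> Z
11 -> W


Result: XXZZZW


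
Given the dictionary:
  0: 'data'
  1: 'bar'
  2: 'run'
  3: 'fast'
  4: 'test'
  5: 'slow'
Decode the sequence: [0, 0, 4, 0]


Look up each index in the dictionary:
  0 -> 'data'
  0 -> 'data'
  4 -> 'test'
  0 -> 'data'

Decoded: "data data test data"


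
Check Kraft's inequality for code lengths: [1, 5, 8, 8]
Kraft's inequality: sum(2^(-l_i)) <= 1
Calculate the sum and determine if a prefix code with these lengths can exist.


Sum = 2^(-1) + 2^(-5) + 2^(-8) + 2^(-8)
    = 0.5 + 0.03125 + 0.00390625 + 0.00390625
    = 138/256 = 0.5390625
Since 0.5390625 <= 1, Kraft's inequality IS satisfied.
A prefix code with these lengths CAN exist.

Kraft sum = 0.5390625. Satisfied.


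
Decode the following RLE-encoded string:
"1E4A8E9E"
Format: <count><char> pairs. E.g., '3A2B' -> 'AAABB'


Expanding each <count><char> pair:
  1E -> 'E'
  4A -> 'AAAA'
  8E -> 'EEEEEEEE'
  9E -> 'EEEEEEEEE'

Decoded = EAAAAEEEEEEEEEEEEEEEEE


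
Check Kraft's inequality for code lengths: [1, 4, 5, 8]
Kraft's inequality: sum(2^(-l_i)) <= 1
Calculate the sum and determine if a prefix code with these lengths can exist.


Sum = 2^(-1) + 2^(-4) + 2^(-5) + 2^(-8)
    = 0.5 + 0.0625 + 0.03125 + 0.00390625
    = 153/256 = 0.59765625
Since 0.59765625 <= 1, Kraft's inequality IS satisfied.
A prefix code with these lengths CAN exist.

Kraft sum = 0.59765625. Satisfied.


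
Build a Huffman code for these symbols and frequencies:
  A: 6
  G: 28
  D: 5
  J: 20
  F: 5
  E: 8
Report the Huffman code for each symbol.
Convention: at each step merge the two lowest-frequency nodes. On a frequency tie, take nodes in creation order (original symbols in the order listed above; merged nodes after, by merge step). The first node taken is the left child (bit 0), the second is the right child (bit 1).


Huffman tree construction:
Step 1: Merge D(5) + F(5) = 10
Step 2: Merge A(6) + E(8) = 14
Step 3: Merge (D+F)(10) + (A+E)(14) = 24
Step 4: Merge J(20) + ((D+F)+(A+E))(24) = 44
Step 5: Merge G(28) + (J+((D+F)+(A+E)))(44) = 72
Read each symbol's code off the tree from the root (left child = 0, right child = 1).

Codes:
  A: 1110 (length 4)
  G: 0 (length 1)
  D: 1100 (length 4)
  J: 10 (length 2)
  F: 1101 (length 4)
  E: 1111 (length 4)
Average code length: 164/72 = 2.2778 bits/symbol


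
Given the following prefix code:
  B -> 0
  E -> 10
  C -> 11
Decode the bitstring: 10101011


Decoding step by step:
Bits 10 -> E
Bits 10 -> E
Bits 10 -> E
Bits 11 -> C


Decoded message: EEEC


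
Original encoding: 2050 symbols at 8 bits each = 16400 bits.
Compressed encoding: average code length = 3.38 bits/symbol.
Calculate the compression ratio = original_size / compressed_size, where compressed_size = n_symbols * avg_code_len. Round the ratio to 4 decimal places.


original_size = n_symbols * orig_bits = 2050 * 8 = 16400 bits
compressed_size = n_symbols * avg_code_len = 2050 * 3.38 = 6929.0 bits
ratio = original_size / compressed_size = 16400 / 6929.0 = 2.3669

Compression ratio = 2.3669


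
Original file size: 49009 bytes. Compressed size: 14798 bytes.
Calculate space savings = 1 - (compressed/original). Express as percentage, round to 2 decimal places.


ratio = compressed/original = 14798/49009 = 0.301945
savings = 1 - ratio = 1 - 0.301945 = 0.698055
as a percentage: 0.698055 * 100 = 69.81%

Space savings = 1 - 14798/49009 = 69.81%


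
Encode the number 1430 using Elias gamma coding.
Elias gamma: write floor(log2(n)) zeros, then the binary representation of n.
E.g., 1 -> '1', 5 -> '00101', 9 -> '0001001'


num_bits = floor(log2(1430)) + 1 = 11
leading_zeros = num_bits - 1 = 10
binary(1430) = 10110010110

Elias gamma(1430) = '0000000000' + '10110010110' = 000000000010110010110 (21 bits)


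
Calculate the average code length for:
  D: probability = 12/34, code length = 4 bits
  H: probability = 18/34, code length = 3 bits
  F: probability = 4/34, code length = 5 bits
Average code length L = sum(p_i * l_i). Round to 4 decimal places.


Weighted contributions p_i * l_i:
  D: (12/34) * 4 = 48/34
  H: (18/34) * 3 = 54/34
  F: (4/34) * 5 = 20/34
Sum = (48 + 54 + 20)/34 = 122/34

L = 122/34 = 3.5882 bits/symbol


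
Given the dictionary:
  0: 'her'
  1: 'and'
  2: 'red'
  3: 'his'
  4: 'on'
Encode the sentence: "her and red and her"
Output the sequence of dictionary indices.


Look up each word in the dictionary:
  'her' -> 0
  'and' -> 1
  'red' -> 2
  'and' -> 1
  'her' -> 0

Encoded: [0, 1, 2, 1, 0]


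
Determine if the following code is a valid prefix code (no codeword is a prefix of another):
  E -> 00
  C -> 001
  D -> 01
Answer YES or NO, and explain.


Checking each pair (does one codeword prefix another?):
  E='00' vs C='001': prefix -- VIOLATION

NO -- this is NOT a valid prefix code. E (00) is a prefix of C (001).


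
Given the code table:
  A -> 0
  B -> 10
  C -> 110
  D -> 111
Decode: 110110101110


Decoding:
110 -> C
110 -> C
10 -> B
111 -> D
0 -> A


Result: CCBDA


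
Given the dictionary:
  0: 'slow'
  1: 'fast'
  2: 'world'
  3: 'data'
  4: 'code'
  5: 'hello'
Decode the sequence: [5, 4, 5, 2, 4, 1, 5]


Look up each index in the dictionary:
  5 -> 'hello'
  4 -> 'code'
  5 -> 'hello'
  2 -> 'world'
  4 -> 'code'
  1 -> 'fast'
  5 -> 'hello'

Decoded: "hello code hello world code fast hello"


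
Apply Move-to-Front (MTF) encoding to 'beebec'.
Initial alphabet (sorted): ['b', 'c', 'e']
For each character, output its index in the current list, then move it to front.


MTF encoding:
'b': index 0 in ['b', 'c', 'e'] -> ['b', 'c', 'e']
'e': index 2 in ['b', 'c', 'e'] -> ['e', 'b', 'c']
'e': index 0 in ['e', 'b', 'c'] -> ['e', 'b', 'c']
'b': index 1 in ['e', 'b', 'c'] -> ['b', 'e', 'c']
'e': index 1 in ['b', 'e', 'c'] -> ['e', 'b', 'c']
'c': index 2 in ['e', 'b', 'c'] -> ['c', 'e', 'b']


Output: [0, 2, 0, 1, 1, 2]


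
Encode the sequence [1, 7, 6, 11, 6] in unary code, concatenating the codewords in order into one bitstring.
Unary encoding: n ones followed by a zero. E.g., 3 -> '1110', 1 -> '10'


Encode each number as n ones followed by a terminating 0:
  1 -> 10 (2 bits)
  7 -> 11111110 (8 bits)
  6 -> 1111110 (7 bits)
  11 -> 111111111110 (12 bits)
  6 -> 1111110 (7 bits)
Total length = 2 + 8 + 7 + 12 + 7 = 36 bits.

Unary([1, 7, 6, 11, 6]) = 101111111011111101111111111101111110 (36 bits)


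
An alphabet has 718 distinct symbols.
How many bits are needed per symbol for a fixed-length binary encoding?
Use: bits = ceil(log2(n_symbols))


log2(718) = 9.4878
Bracket: 2^9 = 512 < 718 <= 2^10 = 1024
So ceil(log2(718)) = 10

bits = ceil(log2(718)) = ceil(9.4878) = 10 bits


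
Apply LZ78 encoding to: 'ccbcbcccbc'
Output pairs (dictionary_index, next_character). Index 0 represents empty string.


LZ78 encoding steps:
Dictionary: {0: ''}
Step 1: w='' (idx 0), next='c' -> output (0, 'c'), add 'c' as idx 1
Step 2: w='c' (idx 1), next='b' -> output (1, 'b'), add 'cb' as idx 2
Step 3: w='cb' (idx 2), next='c' -> output (2, 'c'), add 'cbc' as idx 3
Step 4: w='c' (idx 1), next='c' -> output (1, 'c'), add 'cc' as idx 4
Step 5: w='' (idx 0), next='b' -> output (0, 'b'), add 'b' as idx 5
Step 6: w='c' (idx 1), end of input -> output (1, '')


Encoded: [(0, 'c'), (1, 'b'), (2, 'c'), (1, 'c'), (0, 'b'), (1, '')]


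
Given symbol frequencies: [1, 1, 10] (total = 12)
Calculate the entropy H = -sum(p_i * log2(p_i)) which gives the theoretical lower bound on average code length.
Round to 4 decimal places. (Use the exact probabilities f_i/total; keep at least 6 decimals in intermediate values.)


Per-symbol terms -p_i * log2(p_i) with p_i = f_i/12:
  p = 1/12 = 0.083333: log2(p) = -3.584963, -p*log2(p) = 0.298747
  p = 1/12 = 0.083333: log2(p) = -3.584963, -p*log2(p) = 0.298747
  p = 10/12 = 0.833333: log2(p) = -0.263034, -p*log2(p) = 0.219195
H = 0.298747 + 0.298747 + 0.219195 = 0.816689

H = 0.8167 bits/symbol


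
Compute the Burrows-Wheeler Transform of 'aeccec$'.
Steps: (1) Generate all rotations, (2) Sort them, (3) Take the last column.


Rotations (sorted):
  0: $aeccec -> last char: c
  1: aeccec$ -> last char: $
  2: c$aecce -> last char: e
  3: ccec$ae -> last char: e
  4: cec$aec -> last char: c
  5: ec$aecc -> last char: c
  6: eccec$a -> last char: a


BWT = c$eecca


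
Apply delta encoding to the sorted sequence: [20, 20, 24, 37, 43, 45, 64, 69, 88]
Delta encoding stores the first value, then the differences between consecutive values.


First value: 20
Deltas:
  20 - 20 = 0
  24 - 20 = 4
  37 - 24 = 13
  43 - 37 = 6
  45 - 43 = 2
  64 - 45 = 19
  69 - 64 = 5
  88 - 69 = 19


Delta encoded: [20, 0, 4, 13, 6, 2, 19, 5, 19]


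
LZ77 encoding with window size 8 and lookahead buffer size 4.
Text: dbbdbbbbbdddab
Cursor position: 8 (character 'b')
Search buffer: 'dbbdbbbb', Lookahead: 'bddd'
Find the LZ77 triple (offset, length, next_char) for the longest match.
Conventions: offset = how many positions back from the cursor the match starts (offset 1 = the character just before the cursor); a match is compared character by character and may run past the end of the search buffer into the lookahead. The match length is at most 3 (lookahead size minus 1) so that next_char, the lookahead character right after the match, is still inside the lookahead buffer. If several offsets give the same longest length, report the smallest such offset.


Try each offset into the search buffer:
  offset=1 (pos 7, char 'b'): match length 1
  offset=2 (pos 6, char 'b'): match length 1
  offset=3 (pos 5, char 'b'): match length 1
  offset=4 (pos 4, char 'b'): match length 1
  offset=5 (pos 3, char 'd'): match length 0
  offset=6 (pos 2, char 'b'): match length 2
  offset=7 (pos 1, char 'b'): match length 1
  offset=8 (pos 0, char 'd'): match length 0
Longest match has length 2 at offset 6.
next_char = character at position 8 + 2 = 10 -> 'd'

Best match: offset=6, length=2 (matching 'bd' starting at position 2)
LZ77 triple: (6, 2, 'd')


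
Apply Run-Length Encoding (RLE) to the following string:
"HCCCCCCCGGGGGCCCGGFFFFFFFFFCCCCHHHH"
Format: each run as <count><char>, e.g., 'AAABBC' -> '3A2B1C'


Scanning runs left to right:
  i=0: run of 'H' x 1 -> '1H'
  i=1: run of 'C' x 7 -> '7C'
  i=8: run of 'G' x 5 -> '5G'
  i=13: run of 'C' x 3 -> '3C'
  i=16: run of 'G' x 2 -> '2G'
  i=18: run of 'F' x 9 -> '9F'
  i=27: run of 'C' x 4 -> '4C'
  i=31: run of 'H' x 4 -> '4H'

RLE = 1H7C5G3C2G9F4C4H


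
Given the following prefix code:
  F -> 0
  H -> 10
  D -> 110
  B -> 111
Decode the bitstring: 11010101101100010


Decoding step by step:
Bits 110 -> D
Bits 10 -> H
Bits 10 -> H
Bits 110 -> D
Bits 110 -> D
Bits 0 -> F
Bits 0 -> F
Bits 10 -> H


Decoded message: DHHDDFFH


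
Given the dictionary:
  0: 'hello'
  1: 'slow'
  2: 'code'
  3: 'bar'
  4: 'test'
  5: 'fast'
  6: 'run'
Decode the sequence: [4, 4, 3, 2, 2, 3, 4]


Look up each index in the dictionary:
  4 -> 'test'
  4 -> 'test'
  3 -> 'bar'
  2 -> 'code'
  2 -> 'code'
  3 -> 'bar'
  4 -> 'test'

Decoded: "test test bar code code bar test"


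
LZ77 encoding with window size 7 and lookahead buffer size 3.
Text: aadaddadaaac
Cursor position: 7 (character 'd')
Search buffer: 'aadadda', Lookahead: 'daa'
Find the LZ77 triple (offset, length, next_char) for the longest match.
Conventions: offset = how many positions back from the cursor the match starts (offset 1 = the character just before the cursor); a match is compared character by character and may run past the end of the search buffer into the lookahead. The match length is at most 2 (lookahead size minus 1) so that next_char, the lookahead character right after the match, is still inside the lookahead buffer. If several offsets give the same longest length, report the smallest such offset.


Try each offset into the search buffer:
  offset=1 (pos 6, char 'a'): match length 0
  offset=2 (pos 5, char 'd'): match length 2
  offset=3 (pos 4, char 'd'): match length 1
  offset=4 (pos 3, char 'a'): match length 0
  offset=5 (pos 2, char 'd'): match length 2
  offset=6 (pos 1, char 'a'): match length 0
  offset=7 (pos 0, char 'a'): match length 0
Longest match has length 2, found at offsets 2, 5; take the smallest, offset 2.
next_char = character at position 7 + 2 = 9 -> 'a'

Best match: offset=2, length=2 (matching 'da' starting at position 5)
LZ77 triple: (2, 2, 'a')


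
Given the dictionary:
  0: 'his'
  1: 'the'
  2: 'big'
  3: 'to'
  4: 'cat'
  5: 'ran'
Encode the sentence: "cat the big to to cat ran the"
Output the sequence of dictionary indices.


Look up each word in the dictionary:
  'cat' -> 4
  'the' -> 1
  'big' -> 2
  'to' -> 3
  'to' -> 3
  'cat' -> 4
  'ran' -> 5
  'the' -> 1

Encoded: [4, 1, 2, 3, 3, 4, 5, 1]


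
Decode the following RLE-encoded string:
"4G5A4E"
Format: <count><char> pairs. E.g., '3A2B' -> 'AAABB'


Expanding each <count><char> pair:
  4G -> 'GGGG'
  5A -> 'AAAAA'
  4E -> 'EEEE'

Decoded = GGGGAAAAAEEEE


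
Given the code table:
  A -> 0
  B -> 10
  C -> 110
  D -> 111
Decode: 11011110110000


Decoding:
110 -> C
111 -> D
10 -> B
110 -> C
0 -> A
0 -> A
0 -> A


Result: CDBCAAA


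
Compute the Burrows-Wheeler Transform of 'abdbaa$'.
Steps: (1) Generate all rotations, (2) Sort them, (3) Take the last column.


Rotations (sorted):
  0: $abdbaa -> last char: a
  1: a$abdba -> last char: a
  2: aa$abdb -> last char: b
  3: abdbaa$ -> last char: $
  4: baa$abd -> last char: d
  5: bdbaa$a -> last char: a
  6: dbaa$ab -> last char: b


BWT = aab$dab


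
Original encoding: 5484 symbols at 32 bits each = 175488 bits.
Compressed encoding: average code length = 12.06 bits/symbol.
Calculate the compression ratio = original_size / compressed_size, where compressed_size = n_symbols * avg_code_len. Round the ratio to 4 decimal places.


original_size = n_symbols * orig_bits = 5484 * 32 = 175488 bits
compressed_size = n_symbols * avg_code_len = 5484 * 12.06 = 66137.04 bits
ratio = original_size / compressed_size = 175488 / 66137.04 = 2.6534

Compression ratio = 2.6534


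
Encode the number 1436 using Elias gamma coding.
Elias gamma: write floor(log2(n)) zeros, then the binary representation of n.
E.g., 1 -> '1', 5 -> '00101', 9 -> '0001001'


num_bits = floor(log2(1436)) + 1 = 11
leading_zeros = num_bits - 1 = 10
binary(1436) = 10110011100

Elias gamma(1436) = '0000000000' + '10110011100' = 000000000010110011100 (21 bits)


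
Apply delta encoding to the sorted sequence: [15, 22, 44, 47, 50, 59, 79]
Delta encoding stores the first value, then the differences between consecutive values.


First value: 15
Deltas:
  22 - 15 = 7
  44 - 22 = 22
  47 - 44 = 3
  50 - 47 = 3
  59 - 50 = 9
  79 - 59 = 20


Delta encoded: [15, 7, 22, 3, 3, 9, 20]


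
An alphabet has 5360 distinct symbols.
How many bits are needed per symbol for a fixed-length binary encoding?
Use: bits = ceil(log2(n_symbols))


log2(5360) = 12.388
Bracket: 2^12 = 4096 < 5360 <= 2^13 = 8192
So ceil(log2(5360)) = 13

bits = ceil(log2(5360)) = ceil(12.388) = 13 bits


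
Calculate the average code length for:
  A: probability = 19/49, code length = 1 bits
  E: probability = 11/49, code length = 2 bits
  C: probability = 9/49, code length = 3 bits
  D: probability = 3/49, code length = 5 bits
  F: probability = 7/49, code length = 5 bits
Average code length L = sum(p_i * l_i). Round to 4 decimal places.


Weighted contributions p_i * l_i:
  A: (19/49) * 1 = 19/49
  E: (11/49) * 2 = 22/49
  C: (9/49) * 3 = 27/49
  D: (3/49) * 5 = 15/49
  F: (7/49) * 5 = 35/49
Sum = (19 + 22 + 27 + 15 + 35)/49 = 118/49

L = 118/49 = 2.4082 bits/symbol


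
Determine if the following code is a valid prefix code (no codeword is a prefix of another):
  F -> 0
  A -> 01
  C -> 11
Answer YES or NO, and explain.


Checking each pair (does one codeword prefix another?):
  F='0' vs A='01': prefix -- VIOLATION

NO -- this is NOT a valid prefix code. F (0) is a prefix of A (01).


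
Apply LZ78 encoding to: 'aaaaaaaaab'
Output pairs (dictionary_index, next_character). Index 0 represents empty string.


LZ78 encoding steps:
Dictionary: {0: ''}
Step 1: w='' (idx 0), next='a' -> output (0, 'a'), add 'a' as idx 1
Step 2: w='a' (idx 1), next='a' -> output (1, 'a'), add 'aa' as idx 2
Step 3: w='aa' (idx 2), next='a' -> output (2, 'a'), add 'aaa' as idx 3
Step 4: w='aaa' (idx 3), next='b' -> output (3, 'b'), add 'aaab' as idx 4


Encoded: [(0, 'a'), (1, 'a'), (2, 'a'), (3, 'b')]


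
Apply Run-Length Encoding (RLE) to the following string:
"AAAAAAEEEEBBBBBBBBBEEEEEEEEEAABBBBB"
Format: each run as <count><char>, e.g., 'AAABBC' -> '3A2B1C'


Scanning runs left to right:
  i=0: run of 'A' x 6 -> '6A'
  i=6: run of 'E' x 4 -> '4E'
  i=10: run of 'B' x 9 -> '9B'
  i=19: run of 'E' x 9 -> '9E'
  i=28: run of 'A' x 2 -> '2A'
  i=30: run of 'B' x 5 -> '5B'

RLE = 6A4E9B9E2A5B


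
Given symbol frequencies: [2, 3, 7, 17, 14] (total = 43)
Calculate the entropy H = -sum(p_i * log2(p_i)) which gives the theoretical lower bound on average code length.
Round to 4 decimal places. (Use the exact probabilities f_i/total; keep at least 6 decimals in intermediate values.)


Per-symbol terms -p_i * log2(p_i) with p_i = f_i/43:
  p = 2/43 = 0.046512: log2(p) = -4.426265, -p*log2(p) = 0.205873
  p = 3/43 = 0.069767: log2(p) = -3.841302, -p*log2(p) = 0.267998
  p = 7/43 = 0.162791: log2(p) = -2.618910, -p*log2(p) = 0.426334
  p = 17/43 = 0.395349: log2(p) = -1.338802, -p*log2(p) = 0.529294
  p = 14/43 = 0.325581: log2(p) = -1.618910, -p*log2(p) = 0.527087
H = 0.205873 + 0.267998 + 0.426334 + 0.529294 + 0.527087 = 1.956586

H = 1.9566 bits/symbol


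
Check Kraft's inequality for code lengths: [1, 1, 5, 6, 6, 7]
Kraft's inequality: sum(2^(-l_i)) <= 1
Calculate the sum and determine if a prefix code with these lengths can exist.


Sum = 2^(-1) + 2^(-1) + 2^(-5) + 2^(-6) + 2^(-6) + 2^(-7)
    = 0.5 + 0.5 + 0.03125 + 0.015625 + 0.015625 + 0.0078125
    = 137/128 = 1.0703125
Since 1.0703125 > 1, Kraft's inequality is NOT satisfied.
A prefix code with these lengths CANNOT exist.

Kraft sum = 1.0703125. Not satisfied.


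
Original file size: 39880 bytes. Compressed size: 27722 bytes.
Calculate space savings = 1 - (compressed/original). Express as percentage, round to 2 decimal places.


ratio = compressed/original = 27722/39880 = 0.695135
savings = 1 - ratio = 1 - 0.695135 = 0.304865
as a percentage: 0.304865 * 100 = 30.49%

Space savings = 1 - 27722/39880 = 30.49%


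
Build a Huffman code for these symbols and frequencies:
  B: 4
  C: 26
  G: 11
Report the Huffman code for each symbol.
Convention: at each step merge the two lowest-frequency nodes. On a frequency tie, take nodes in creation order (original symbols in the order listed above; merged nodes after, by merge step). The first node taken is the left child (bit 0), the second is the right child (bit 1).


Huffman tree construction:
Step 1: Merge B(4) + G(11) = 15
Step 2: Merge (B+G)(15) + C(26) = 41
Read each symbol's code off the tree from the root (left child = 0, right child = 1).

Codes:
  B: 00 (length 2)
  C: 1 (length 1)
  G: 01 (length 2)
Average code length: 56/41 = 1.3659 bits/symbol


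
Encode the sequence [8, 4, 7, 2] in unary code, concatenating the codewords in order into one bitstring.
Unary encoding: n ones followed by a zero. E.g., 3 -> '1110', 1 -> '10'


Encode each number as n ones followed by a terminating 0:
  8 -> 111111110 (9 bits)
  4 -> 11110 (5 bits)
  7 -> 11111110 (8 bits)
  2 -> 110 (3 bits)
Total length = 9 + 5 + 8 + 3 = 25 bits.

Unary([8, 4, 7, 2]) = 1111111101111011111110110 (25 bits)


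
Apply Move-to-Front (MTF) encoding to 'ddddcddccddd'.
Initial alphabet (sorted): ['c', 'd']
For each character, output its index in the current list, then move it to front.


MTF encoding:
'd': index 1 in ['c', 'd'] -> ['d', 'c']
'd': index 0 in ['d', 'c'] -> ['d', 'c']
'd': index 0 in ['d', 'c'] -> ['d', 'c']
'd': index 0 in ['d', 'c'] -> ['d', 'c']
'c': index 1 in ['d', 'c'] -> ['c', 'd']
'd': index 1 in ['c', 'd'] -> ['d', 'c']
'd': index 0 in ['d', 'c'] -> ['d', 'c']
'c': index 1 in ['d', 'c'] -> ['c', 'd']
'c': index 0 in ['c', 'd'] -> ['c', 'd']
'd': index 1 in ['c', 'd'] -> ['d', 'c']
'd': index 0 in ['d', 'c'] -> ['d', 'c']
'd': index 0 in ['d', 'c'] -> ['d', 'c']


Output: [1, 0, 0, 0, 1, 1, 0, 1, 0, 1, 0, 0]


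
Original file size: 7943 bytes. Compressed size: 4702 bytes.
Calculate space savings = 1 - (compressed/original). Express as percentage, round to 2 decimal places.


ratio = compressed/original = 4702/7943 = 0.591968
savings = 1 - ratio = 1 - 0.591968 = 0.408032
as a percentage: 0.408032 * 100 = 40.8%

Space savings = 1 - 4702/7943 = 40.8%


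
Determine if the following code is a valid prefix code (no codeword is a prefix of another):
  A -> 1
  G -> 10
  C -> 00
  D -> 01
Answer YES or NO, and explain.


Checking each pair (does one codeword prefix another?):
  A='1' vs G='10': prefix -- VIOLATION

NO -- this is NOT a valid prefix code. A (1) is a prefix of G (10).


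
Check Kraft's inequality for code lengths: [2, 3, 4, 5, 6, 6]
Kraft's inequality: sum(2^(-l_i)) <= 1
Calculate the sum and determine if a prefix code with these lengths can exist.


Sum = 2^(-2) + 2^(-3) + 2^(-4) + 2^(-5) + 2^(-6) + 2^(-6)
    = 0.25 + 0.125 + 0.0625 + 0.03125 + 0.015625 + 0.015625
    = 32/64 = 0.5
Since 0.5 <= 1, Kraft's inequality IS satisfied.
A prefix code with these lengths CAN exist.

Kraft sum = 0.5. Satisfied.


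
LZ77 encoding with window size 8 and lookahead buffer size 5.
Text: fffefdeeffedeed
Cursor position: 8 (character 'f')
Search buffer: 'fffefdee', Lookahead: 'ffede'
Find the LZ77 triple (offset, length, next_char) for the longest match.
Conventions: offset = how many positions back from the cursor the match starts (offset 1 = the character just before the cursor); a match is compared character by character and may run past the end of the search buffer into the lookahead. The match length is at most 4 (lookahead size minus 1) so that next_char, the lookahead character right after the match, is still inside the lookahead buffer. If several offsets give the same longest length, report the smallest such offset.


Try each offset into the search buffer:
  offset=1 (pos 7, char 'e'): match length 0
  offset=2 (pos 6, char 'e'): match length 0
  offset=3 (pos 5, char 'd'): match length 0
  offset=4 (pos 4, char 'f'): match length 1
  offset=5 (pos 3, char 'e'): match length 0
  offset=6 (pos 2, char 'f'): match length 1
  offset=7 (pos 1, char 'f'): match length 3
  offset=8 (pos 0, char 'f'): match length 2
Longest match has length 3 at offset 7.
next_char = character at position 8 + 3 = 11 -> 'd'

Best match: offset=7, length=3 (matching 'ffe' starting at position 1)
LZ77 triple: (7, 3, 'd')


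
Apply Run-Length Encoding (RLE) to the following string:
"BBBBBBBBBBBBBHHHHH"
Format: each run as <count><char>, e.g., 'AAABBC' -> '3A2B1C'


Scanning runs left to right:
  i=0: run of 'B' x 13 -> '13B'
  i=13: run of 'H' x 5 -> '5H'

RLE = 13B5H


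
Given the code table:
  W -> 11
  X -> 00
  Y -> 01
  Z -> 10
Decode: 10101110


Decoding:
10 -> Z
10 -> Z
11 -> W
10 -> Z


Result: ZZWZ


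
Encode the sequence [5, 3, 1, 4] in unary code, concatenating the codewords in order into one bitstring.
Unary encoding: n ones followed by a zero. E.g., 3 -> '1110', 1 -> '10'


Encode each number as n ones followed by a terminating 0:
  5 -> 111110 (6 bits)
  3 -> 1110 (4 bits)
  1 -> 10 (2 bits)
  4 -> 11110 (5 bits)
Total length = 6 + 4 + 2 + 5 = 17 bits.

Unary([5, 3, 1, 4]) = 11111011101011110 (17 bits)


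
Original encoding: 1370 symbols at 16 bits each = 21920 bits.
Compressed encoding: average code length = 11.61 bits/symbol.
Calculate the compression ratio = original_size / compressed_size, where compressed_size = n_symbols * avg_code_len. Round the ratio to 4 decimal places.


original_size = n_symbols * orig_bits = 1370 * 16 = 21920 bits
compressed_size = n_symbols * avg_code_len = 1370 * 11.61 = 15905.7 bits
ratio = original_size / compressed_size = 21920 / 15905.7 = 1.3781

Compression ratio = 1.3781


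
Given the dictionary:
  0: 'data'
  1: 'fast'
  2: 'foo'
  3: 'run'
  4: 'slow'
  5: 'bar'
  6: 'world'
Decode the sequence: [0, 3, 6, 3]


Look up each index in the dictionary:
  0 -> 'data'
  3 -> 'run'
  6 -> 'world'
  3 -> 'run'

Decoded: "data run world run"


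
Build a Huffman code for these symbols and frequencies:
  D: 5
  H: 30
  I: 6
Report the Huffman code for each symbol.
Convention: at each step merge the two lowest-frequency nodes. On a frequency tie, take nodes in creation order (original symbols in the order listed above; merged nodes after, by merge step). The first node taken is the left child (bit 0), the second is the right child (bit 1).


Huffman tree construction:
Step 1: Merge D(5) + I(6) = 11
Step 2: Merge (D+I)(11) + H(30) = 41
Read each symbol's code off the tree from the root (left child = 0, right child = 1).

Codes:
  D: 00 (length 2)
  H: 1 (length 1)
  I: 01 (length 2)
Average code length: 52/41 = 1.2683 bits/symbol


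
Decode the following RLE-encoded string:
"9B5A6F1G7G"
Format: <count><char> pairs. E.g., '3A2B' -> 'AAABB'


Expanding each <count><char> pair:
  9B -> 'BBBBBBBBB'
  5A -> 'AAAAA'
  6F -> 'FFFFFF'
  1G -> 'G'
  7G -> 'GGGGGGG'

Decoded = BBBBBBBBBAAAAAFFFFFFGGGGGGGG


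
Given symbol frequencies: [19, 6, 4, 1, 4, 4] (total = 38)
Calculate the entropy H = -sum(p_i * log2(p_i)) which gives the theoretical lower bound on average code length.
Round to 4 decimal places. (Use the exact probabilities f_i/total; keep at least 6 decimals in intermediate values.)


Per-symbol terms -p_i * log2(p_i) with p_i = f_i/38:
  p = 19/38 = 0.500000: log2(p) = -1.000000, -p*log2(p) = 0.500000
  p = 6/38 = 0.157895: log2(p) = -2.662965, -p*log2(p) = 0.420468
  p = 4/38 = 0.105263: log2(p) = -3.247928, -p*log2(p) = 0.341887
  p = 1/38 = 0.026316: log2(p) = -5.247928, -p*log2(p) = 0.138103
  p = 4/38 = 0.105263: log2(p) = -3.247928, -p*log2(p) = 0.341887
  p = 4/38 = 0.105263: log2(p) = -3.247928, -p*log2(p) = 0.341887
H = 0.500000 + 0.420468 + 0.341887 + 0.138103 + 0.341887 + 0.341887 = 2.084232

H = 2.0842 bits/symbol
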